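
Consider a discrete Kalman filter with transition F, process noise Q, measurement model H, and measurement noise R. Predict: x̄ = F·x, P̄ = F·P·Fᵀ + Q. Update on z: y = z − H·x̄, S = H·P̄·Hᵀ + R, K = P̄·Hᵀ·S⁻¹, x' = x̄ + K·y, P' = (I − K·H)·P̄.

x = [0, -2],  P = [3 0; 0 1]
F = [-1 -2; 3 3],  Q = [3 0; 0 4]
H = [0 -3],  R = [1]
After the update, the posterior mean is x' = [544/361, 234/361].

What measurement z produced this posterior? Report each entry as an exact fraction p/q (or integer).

z = [-2]

x̄ = F·x = [4, -6]
P̄ = F·P·Fᵀ + Q = [10 -15; -15 40]
S = H·P̄·Hᵀ + R = [361]
K = P̄·Hᵀ·S⁻¹ = [45/361; -120/361]
x' − x̄ = [-900/361, 2400/361] = K·y
y = (KᵀK)⁻¹·Kᵀ·(x' − x̄) = [-20]
z = y + H·x̄ = [-20] + [18] = [-2]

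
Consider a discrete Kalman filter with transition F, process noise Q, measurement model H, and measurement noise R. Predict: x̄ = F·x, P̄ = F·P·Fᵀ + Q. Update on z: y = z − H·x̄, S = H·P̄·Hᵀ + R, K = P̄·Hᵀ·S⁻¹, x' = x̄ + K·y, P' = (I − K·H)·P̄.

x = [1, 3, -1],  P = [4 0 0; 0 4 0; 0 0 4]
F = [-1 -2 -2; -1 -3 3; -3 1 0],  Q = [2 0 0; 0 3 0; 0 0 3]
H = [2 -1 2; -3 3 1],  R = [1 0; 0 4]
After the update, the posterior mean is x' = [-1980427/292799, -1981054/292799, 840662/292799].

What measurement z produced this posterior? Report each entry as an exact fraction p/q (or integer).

z = [-1, 3]

x̄ = F·x = [-5, -13, 0]
P̄ = F·P·Fᵀ + Q = [38 4 4; 4 79 0; 4 0 43]
S = H·P̄·Hᵀ + R = [420 -359; -359 1004]
K = P̄·Hᵀ·S⁻¹ = [45138/292799 -12440/292799; 9491/292799 69011/292799; 105505/292799 46766/292799]
x' − x̄ = [-516432/292799, 1825333/292799, 840662/292799] = K·y
y = (KᵀK)⁻¹·Kᵀ·(x' − x̄) = [-4, 27]
z = y + H·x̄ = [-4, 27] + [3, -24] = [-1, 3]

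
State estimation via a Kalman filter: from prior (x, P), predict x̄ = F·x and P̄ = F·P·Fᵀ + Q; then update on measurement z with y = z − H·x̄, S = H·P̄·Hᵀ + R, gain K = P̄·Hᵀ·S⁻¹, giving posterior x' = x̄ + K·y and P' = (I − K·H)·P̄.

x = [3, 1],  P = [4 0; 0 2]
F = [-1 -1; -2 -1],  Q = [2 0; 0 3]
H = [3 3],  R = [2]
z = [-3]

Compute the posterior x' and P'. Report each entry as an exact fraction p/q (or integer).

x' = [-152/443, -311/443]
P' = [628/443 -592/443; -592/443 654/443]

x̄ = F·x = [-4, -7]
P̄ = F·P·Fᵀ + Q = [8 10; 10 21]
y = z − H·x̄ = [30]
S = H·P̄·Hᵀ + R = [443]
K = P̄·Hᵀ·S⁻¹ = [54/443; 93/443]
x' = x̄ + K·y = [-152/443, -311/443]
P' = (I − K·H)·P̄ = [628/443 -592/443; -592/443 654/443]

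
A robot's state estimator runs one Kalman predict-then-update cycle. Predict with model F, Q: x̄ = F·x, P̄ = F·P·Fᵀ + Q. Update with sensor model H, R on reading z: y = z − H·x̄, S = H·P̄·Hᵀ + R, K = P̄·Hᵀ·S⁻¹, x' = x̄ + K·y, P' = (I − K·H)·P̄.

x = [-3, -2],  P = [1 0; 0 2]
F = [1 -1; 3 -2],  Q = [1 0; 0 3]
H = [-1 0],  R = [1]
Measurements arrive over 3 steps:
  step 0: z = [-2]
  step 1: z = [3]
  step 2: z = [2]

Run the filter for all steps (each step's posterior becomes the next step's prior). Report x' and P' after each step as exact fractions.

step 0: x̄ = F·x = [-1, -5]
step 0: P̄ = F·P·Fᵀ + Q = [4 7; 7 20]
step 0: y = z − H·x̄ = [-3]
step 0: S = H·P̄·Hᵀ + R = [5]
step 0: K = P̄·Hᵀ·S⁻¹ = [-4/5; -7/5]
step 0: x' = x̄ + K·y = [7/5, -4/5]
step 0: P' = (I − K·H)·P̄ = [4/5 7/5; 7/5 51/5]
step 1: x̄ = F·x = [11/5, 29/5]
step 1: P̄ = F·P·Fᵀ + Q = [46/5 79/5; 79/5 171/5]
step 1: y = z − H·x̄ = [26/5]
step 1: S = H·P̄·Hᵀ + R = [51/5]
step 1: K = P̄·Hᵀ·S⁻¹ = [-46/51; -79/51]
step 1: x' = x̄ + K·y = [-127/51, -115/51]
step 1: P' = (I − K·H)·P̄ = [46/51 79/51; 79/51 496/51]
step 2: x̄ = F·x = [-4/17, -151/51]
step 2: P̄ = F·P·Fᵀ + Q = [145/17 245/17; 245/17 1603/51]
step 2: y = z − H·x̄ = [30/17]
step 2: S = H·P̄·Hᵀ + R = [162/17]
step 2: K = P̄·Hᵀ·S⁻¹ = [-145/162; -245/162]
step 2: x' = x̄ + K·y = [-49/27, -152/27]
step 2: P' = (I − K·H)·P̄ = [145/162 245/162; 245/162 1561/162]

step 0: x' = [7/5, -4/5], P' = [4/5 7/5; 7/5 51/5]
step 1: x' = [-127/51, -115/51], P' = [46/51 79/51; 79/51 496/51]
step 2: x' = [-49/27, -152/27], P' = [145/162 245/162; 245/162 1561/162]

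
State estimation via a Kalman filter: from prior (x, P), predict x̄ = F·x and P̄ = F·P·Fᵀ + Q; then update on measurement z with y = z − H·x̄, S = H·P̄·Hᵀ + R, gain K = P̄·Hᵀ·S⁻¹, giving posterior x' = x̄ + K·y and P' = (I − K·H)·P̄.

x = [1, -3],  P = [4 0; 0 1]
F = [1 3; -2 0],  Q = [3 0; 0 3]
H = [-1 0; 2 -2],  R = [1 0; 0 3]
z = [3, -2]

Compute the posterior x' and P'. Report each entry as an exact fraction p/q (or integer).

x' = [-280/81, -206/81]
P' = [112/135 104/135; 104/135 193/135]

x̄ = F·x = [-8, -2]
P̄ = F·P·Fᵀ + Q = [16 -8; -8 19]
y = z − H·x̄ = [-5, 10]
S = H·P̄·Hᵀ + R = [17 -48; -48 207]
K = P̄·Hᵀ·S⁻¹ = [-112/135 16/405; -104/135 -178/405]
x' = x̄ + K·y = [-280/81, -206/81]
P' = (I − K·H)·P̄ = [112/135 104/135; 104/135 193/135]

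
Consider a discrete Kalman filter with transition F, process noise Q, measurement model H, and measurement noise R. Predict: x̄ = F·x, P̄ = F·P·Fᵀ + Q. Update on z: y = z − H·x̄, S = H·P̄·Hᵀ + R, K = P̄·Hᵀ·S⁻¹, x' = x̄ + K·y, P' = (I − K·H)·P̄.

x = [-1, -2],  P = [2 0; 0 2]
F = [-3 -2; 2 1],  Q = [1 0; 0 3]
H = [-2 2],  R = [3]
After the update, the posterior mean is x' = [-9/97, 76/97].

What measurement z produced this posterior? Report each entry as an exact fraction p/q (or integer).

z = [2]

x̄ = F·x = [7, -4]
P̄ = F·P·Fᵀ + Q = [27 -16; -16 13]
S = H·P̄·Hᵀ + R = [291]
K = P̄·Hᵀ·S⁻¹ = [-86/291; 58/291]
x' − x̄ = [-688/97, 464/97] = K·y
y = (KᵀK)⁻¹·Kᵀ·(x' − x̄) = [24]
z = y + H·x̄ = [24] + [-22] = [2]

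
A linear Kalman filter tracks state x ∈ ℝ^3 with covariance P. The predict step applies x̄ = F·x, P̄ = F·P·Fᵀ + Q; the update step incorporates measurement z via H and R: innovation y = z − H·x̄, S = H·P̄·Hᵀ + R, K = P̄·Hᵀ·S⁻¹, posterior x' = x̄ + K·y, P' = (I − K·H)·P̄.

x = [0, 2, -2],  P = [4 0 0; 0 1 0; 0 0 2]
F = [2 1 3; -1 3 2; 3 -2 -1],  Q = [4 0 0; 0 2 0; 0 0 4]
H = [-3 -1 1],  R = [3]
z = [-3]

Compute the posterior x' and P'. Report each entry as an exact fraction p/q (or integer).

x̄ = F·x = [-4, 2, -2]
P̄ = F·P·Fᵀ + Q = [39 7 16; 7 23 -22; 16 -22 46]
y = z − H·x̄ = [-11]
S = H·P̄·Hᵀ + R = [413]
K = P̄·Hᵀ·S⁻¹ = [-108/413; -66/413; 20/413]
x' = x̄ + K·y = [-464/413, 1552/413, -1046/413]
P' = (I − K·H)·P̄ = [4443/413 -4237/413 8768/413; -4237/413 5143/413 -7766/413; 8768/413 -7766/413 18598/413]

x' = [-464/413, 1552/413, -1046/413]
P' = [4443/413 -4237/413 8768/413; -4237/413 5143/413 -7766/413; 8768/413 -7766/413 18598/413]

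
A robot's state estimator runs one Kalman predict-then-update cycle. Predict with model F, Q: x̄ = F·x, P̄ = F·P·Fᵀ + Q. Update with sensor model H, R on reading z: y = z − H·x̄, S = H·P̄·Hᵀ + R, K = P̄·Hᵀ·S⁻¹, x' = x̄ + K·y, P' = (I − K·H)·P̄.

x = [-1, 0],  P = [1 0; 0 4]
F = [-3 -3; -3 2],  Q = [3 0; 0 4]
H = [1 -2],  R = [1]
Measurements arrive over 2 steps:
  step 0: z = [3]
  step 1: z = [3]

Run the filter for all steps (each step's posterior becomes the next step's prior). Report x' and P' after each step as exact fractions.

step 0: x' = [127/25, 79/75], P' = [524/25 773/75; 773/75 1196/225]
step 1: x' = [-40869/1630, -22989/1630], P' = [116349/326 57951/326; 57951/326 28943/326]

step 0: x̄ = F·x = [3, 3]
step 0: P̄ = F·P·Fᵀ + Q = [48 -15; -15 29]
step 0: y = z − H·x̄ = [6]
step 0: S = H·P̄·Hᵀ + R = [225]
step 0: K = P̄·Hᵀ·S⁻¹ = [26/75; -73/225]
step 0: x' = x̄ + K·y = [127/25, 79/75]
step 0: P' = (I − K·H)·P̄ = [524/25 773/75; 773/75 1196/225]
step 1: x̄ = F·x = [-92/5, -197/15]
step 1: P̄ = F·P·Fᵀ + Q = [425 563/3; 563/3 812/9]
step 1: y = z − H·x̄ = [-73/15]
step 1: S = H·P̄·Hᵀ + R = [326/9]
step 1: K = P̄·Hᵀ·S⁻¹ = [447/326; 65/326]
step 1: x' = x̄ + K·y = [-40869/1630, -22989/1630]
step 1: P' = (I − K·H)·P̄ = [116349/326 57951/326; 57951/326 28943/326]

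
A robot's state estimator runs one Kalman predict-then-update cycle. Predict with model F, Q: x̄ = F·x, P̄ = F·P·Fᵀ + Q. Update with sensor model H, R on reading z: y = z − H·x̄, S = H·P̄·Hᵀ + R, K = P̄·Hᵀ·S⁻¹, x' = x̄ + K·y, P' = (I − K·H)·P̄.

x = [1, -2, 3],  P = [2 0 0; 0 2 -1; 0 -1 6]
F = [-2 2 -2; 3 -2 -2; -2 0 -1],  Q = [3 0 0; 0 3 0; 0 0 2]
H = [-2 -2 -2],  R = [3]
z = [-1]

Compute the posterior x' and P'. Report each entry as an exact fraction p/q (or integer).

x' = [-2634/643, 3745/643, -839/643]
P' = [9077/643 -11904/643 3058/643; -11904/643 20099/643 -8054/643; 3058/643 -8054/643 5104/643]

x̄ = F·x = [-12, 1, -5]
P̄ = F·P·Fᵀ + Q = [51 4 22; 4 45 -2; 22 -2 16]
y = z − H·x̄ = [-33]
S = H·P̄·Hᵀ + R = [643]
K = P̄·Hᵀ·S⁻¹ = [-154/643; -94/643; -72/643]
x' = x̄ + K·y = [-2634/643, 3745/643, -839/643]
P' = (I − K·H)·P̄ = [9077/643 -11904/643 3058/643; -11904/643 20099/643 -8054/643; 3058/643 -8054/643 5104/643]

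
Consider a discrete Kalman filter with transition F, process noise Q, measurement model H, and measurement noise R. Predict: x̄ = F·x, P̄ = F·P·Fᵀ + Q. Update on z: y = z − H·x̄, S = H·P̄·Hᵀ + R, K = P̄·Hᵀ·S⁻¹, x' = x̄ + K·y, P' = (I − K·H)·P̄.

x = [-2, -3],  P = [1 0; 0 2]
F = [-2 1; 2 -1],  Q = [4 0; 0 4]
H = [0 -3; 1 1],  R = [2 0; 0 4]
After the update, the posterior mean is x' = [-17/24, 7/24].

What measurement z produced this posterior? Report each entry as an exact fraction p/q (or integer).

z = [-1, -1]

x̄ = F·x = [1, -1]
P̄ = F·P·Fᵀ + Q = [10 -6; -6 10]
S = H·P̄·Hᵀ + R = [92 -12; -12 12]
K = P̄·Hᵀ·S⁻¹ = [11/40 73/120; -13/40 1/120]
x' − x̄ = [-41/24, 31/24] = K·y
y = (KᵀK)⁻¹·Kᵀ·(x' − x̄) = [-4, -1]
z = y + H·x̄ = [-4, -1] + [3, 0] = [-1, -1]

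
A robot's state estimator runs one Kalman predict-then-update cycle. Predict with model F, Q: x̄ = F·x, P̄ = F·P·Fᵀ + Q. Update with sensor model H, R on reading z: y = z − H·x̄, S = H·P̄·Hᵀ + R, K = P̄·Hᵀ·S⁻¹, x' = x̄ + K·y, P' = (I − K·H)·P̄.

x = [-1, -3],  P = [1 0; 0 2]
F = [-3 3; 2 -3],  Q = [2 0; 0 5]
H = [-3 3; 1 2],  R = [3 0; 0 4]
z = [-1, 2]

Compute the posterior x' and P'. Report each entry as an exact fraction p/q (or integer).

x̄ = F·x = [-6, 7]
P̄ = F·P·Fᵀ + Q = [29 -24; -24 27]
y = z − H·x̄ = [-40, -6]
S = H·P̄·Hᵀ + R = [939 147; 147 45]
K = P̄·Hᵀ·S⁻¹ = [-727/3441 922/3441; 275/2294 631/2294]
x' = x̄ + K·y = [2902/3441, 636/1147]
P' = (I − K·H)·P̄ = [1714/3441 329/1147; 329/1147 933/2294]

x' = [2902/3441, 636/1147]
P' = [1714/3441 329/1147; 329/1147 933/2294]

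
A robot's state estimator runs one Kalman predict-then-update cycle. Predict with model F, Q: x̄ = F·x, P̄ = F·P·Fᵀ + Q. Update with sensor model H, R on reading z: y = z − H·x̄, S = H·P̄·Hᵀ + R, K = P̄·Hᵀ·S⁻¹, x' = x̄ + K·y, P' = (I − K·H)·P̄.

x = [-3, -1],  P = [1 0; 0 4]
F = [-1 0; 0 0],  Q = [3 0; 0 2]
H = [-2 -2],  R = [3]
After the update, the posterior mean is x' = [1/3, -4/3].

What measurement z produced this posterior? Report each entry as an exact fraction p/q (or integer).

x̄ = F·x = [3, 0]
P̄ = F·P·Fᵀ + Q = [4 0; 0 2]
S = H·P̄·Hᵀ + R = [27]
K = P̄·Hᵀ·S⁻¹ = [-8/27; -4/27]
x' − x̄ = [-8/3, -4/3] = K·y
y = (KᵀK)⁻¹·Kᵀ·(x' − x̄) = [9]
z = y + H·x̄ = [9] + [-6] = [3]

z = [3]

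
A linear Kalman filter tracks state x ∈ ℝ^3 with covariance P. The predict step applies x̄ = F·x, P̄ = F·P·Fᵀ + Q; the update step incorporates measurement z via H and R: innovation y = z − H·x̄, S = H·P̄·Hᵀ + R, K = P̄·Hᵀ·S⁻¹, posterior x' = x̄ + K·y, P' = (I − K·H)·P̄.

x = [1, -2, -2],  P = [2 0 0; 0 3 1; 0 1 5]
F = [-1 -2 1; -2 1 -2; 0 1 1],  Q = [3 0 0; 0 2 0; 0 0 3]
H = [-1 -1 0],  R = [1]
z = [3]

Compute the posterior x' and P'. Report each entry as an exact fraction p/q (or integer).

x' = [-5/17, -44/17, -48/17]
P' = [491/34 -240/17 21/17; -240/17 251/17 -26/17; 21/17 -26/17 171/17]

x̄ = F·x = [1, 0, -4]
P̄ = F·P·Fᵀ + Q = [18 -7 -2; -7 29 -8; -2 -8 13]
y = z − H·x̄ = [4]
S = H·P̄·Hᵀ + R = [34]
K = P̄·Hᵀ·S⁻¹ = [-11/34; -11/17; 5/17]
x' = x̄ + K·y = [-5/17, -44/17, -48/17]
P' = (I − K·H)·P̄ = [491/34 -240/17 21/17; -240/17 251/17 -26/17; 21/17 -26/17 171/17]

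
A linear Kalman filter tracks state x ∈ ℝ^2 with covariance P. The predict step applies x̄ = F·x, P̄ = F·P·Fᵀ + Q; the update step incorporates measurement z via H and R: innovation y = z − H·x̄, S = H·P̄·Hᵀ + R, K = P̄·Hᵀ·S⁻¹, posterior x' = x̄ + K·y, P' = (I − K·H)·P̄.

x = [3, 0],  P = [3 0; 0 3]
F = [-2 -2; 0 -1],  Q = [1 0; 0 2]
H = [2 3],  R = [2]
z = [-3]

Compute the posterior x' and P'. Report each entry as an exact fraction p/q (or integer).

x̄ = F·x = [-6, 0]
P̄ = F·P·Fᵀ + Q = [25 6; 6 5]
y = z − H·x̄ = [9]
S = H·P̄·Hᵀ + R = [219]
K = P̄·Hᵀ·S⁻¹ = [68/219; 9/73]
x' = x̄ + K·y = [-234/73, 81/73]
P' = (I − K·H)·P̄ = [851/219 -174/73; -174/73 122/73]

x' = [-234/73, 81/73]
P' = [851/219 -174/73; -174/73 122/73]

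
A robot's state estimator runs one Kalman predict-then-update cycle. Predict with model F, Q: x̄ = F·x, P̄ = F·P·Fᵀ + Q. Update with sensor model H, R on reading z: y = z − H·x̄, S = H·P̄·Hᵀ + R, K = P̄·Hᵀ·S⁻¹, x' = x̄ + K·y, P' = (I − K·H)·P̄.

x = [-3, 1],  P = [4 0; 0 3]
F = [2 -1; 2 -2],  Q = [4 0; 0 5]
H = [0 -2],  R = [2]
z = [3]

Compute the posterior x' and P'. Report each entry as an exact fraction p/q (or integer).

x̄ = F·x = [-7, -8]
P̄ = F·P·Fᵀ + Q = [23 22; 22 33]
y = z − H·x̄ = [-13]
S = H·P̄·Hᵀ + R = [134]
K = P̄·Hᵀ·S⁻¹ = [-22/67; -33/67]
x' = x̄ + K·y = [-183/67, -107/67]
P' = (I − K·H)·P̄ = [573/67 22/67; 22/67 33/67]

x' = [-183/67, -107/67]
P' = [573/67 22/67; 22/67 33/67]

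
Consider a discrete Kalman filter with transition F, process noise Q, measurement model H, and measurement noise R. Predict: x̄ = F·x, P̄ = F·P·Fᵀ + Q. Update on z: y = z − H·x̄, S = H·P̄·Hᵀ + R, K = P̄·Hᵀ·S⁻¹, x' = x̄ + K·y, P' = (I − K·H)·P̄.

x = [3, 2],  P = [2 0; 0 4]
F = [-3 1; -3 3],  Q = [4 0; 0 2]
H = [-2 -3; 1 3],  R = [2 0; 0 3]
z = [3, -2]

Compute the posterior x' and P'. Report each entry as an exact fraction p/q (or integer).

x̄ = F·x = [-7, -3]
P̄ = F·P·Fᵀ + Q = [26 30; 30 56]
y = z − H·x̄ = [-20, 14]
S = H·P̄·Hᵀ + R = [970 -826; -826 713]
K = P̄·Hᵀ·S⁻¹ = [-2715/4667 -2386/4667; 492/4667 1866/4667]
x' = x̄ + K·y = [-11773/4667, 2283/4667]
P' = (I − K·H)·P̄ = [12588/4667 -6582/4667; -6582/4667 4060/4667]

x' = [-11773/4667, 2283/4667]
P' = [12588/4667 -6582/4667; -6582/4667 4060/4667]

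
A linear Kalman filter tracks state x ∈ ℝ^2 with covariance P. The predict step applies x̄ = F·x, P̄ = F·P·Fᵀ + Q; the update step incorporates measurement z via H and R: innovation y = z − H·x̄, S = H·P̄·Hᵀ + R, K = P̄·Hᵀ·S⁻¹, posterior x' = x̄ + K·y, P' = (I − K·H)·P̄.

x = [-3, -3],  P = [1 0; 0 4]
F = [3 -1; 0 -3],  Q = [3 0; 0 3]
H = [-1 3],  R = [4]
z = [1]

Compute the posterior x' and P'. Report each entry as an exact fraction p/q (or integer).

x' = [-2434/299, -669/299]
P' = [4384/299 1488/299; 1488/299 636/299]

x̄ = F·x = [-6, 9]
P̄ = F·P·Fᵀ + Q = [16 12; 12 39]
y = z − H·x̄ = [-32]
S = H·P̄·Hᵀ + R = [299]
K = P̄·Hᵀ·S⁻¹ = [20/299; 105/299]
x' = x̄ + K·y = [-2434/299, -669/299]
P' = (I − K·H)·P̄ = [4384/299 1488/299; 1488/299 636/299]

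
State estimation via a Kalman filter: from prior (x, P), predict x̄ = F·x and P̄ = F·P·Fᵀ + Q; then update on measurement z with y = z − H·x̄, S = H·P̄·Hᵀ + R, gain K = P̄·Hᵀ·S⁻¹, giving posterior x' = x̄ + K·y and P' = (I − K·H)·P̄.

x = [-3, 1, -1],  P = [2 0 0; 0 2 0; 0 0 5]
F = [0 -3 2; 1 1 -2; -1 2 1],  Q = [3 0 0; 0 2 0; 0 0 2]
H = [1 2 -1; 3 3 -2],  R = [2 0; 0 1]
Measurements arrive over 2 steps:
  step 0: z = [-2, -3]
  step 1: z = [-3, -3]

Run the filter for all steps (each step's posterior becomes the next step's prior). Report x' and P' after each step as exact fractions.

step 0: x' = [-362/10079, -7008/10079, 4516/10079], P' = [28609/10079 -17484/10079 13683/10079; -17484/10079 20694/10079 6512/10079; 13683/10079 6512/10079 30827/10079]
step 1: x' = [35994281/27604565, -49207336/27604565, 21256782/27604565], P' = [71140508/27604565 -39755533/27604565 39562926/27604565; -39755533/27604565 93756241/55209130 14486369/27604565; 39562926/27604565 14486369/27604565 82274762/27604565]

step 0: x̄ = F·x = [-5, 0, 4]
step 0: P̄ = F·P·Fᵀ + Q = [41 -26 -2; -26 26 -8; -2 -8 17]
step 0: y = z − H·x̄ = [7, 20]
step 0: S = H·P̄·Hᵀ + R = [96 145; 145 324]
step 0: K = P̄·Hᵀ·S⁻¹ = [-10021/10079 6009/10079; 8696/10079 -3394/10079; -2060/10079 -1069/10079]
step 0: x' = x̄ + K·y = [-362/10079, -7008/10079, 4516/10079]
step 0: P' = (I − K·H)·P̄ = [28609/10079 -17484/10079 13683/10079; -17484/10079 20694/10079 6512/10079; 13683/10079 6512/10079 30827/10079]
step 1: x̄ = F·x = [30056/10079, -16402/10079, -9138/10079]
step 1: P̄ = F·P·Fᵀ + Q = [261647/10079 -53476/10079 -135816/10079; -53476/10079 77021/10079 -44846/10079; -135816/10079 -44846/10079 230988/10079]
step 1: y = z − H·x̄ = [-36627/10079, -89475/10079]
step 1: S = H·P̄·Hᵀ + R = [1057989/10079 2220761/10079; 2220761/10079 5187419/10079]
step 1: K = P̄·Hᵀ·S⁻¹ = [-23966742/27604565 15029073/27604565; 39514339/55209130 -15209951/55209130; -6869549/27604565 -2401639/27604565]
step 1: x' = x̄ + K·y = [35994281/27604565, -49207336/27604565, 21256782/27604565]
step 1: P' = (I − K·H)·P̄ = [71140508/27604565 -39755533/27604565 39562926/27604565; -39755533/27604565 93756241/55209130 14486369/27604565; 39562926/27604565 14486369/27604565 82274762/27604565]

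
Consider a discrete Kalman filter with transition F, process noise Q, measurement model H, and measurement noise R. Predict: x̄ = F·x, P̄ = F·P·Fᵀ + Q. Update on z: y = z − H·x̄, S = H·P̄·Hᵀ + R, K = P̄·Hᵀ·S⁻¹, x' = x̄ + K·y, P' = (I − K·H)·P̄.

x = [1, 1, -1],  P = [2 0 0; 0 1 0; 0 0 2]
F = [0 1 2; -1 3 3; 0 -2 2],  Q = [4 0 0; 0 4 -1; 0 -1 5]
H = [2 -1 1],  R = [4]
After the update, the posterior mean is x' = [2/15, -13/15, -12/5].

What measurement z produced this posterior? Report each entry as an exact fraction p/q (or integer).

z = [-1]

x̄ = F·x = [-1, -1, -4]
P̄ = F·P·Fᵀ + Q = [13 15 6; 15 33 5; 6 5 17]
S = H·P̄·Hᵀ + R = [60]
K = P̄·Hᵀ·S⁻¹ = [17/60; 1/30; 2/5]
x' − x̄ = [17/15, 2/15, 8/5] = K·y
y = (KᵀK)⁻¹·Kᵀ·(x' − x̄) = [4]
z = y + H·x̄ = [4] + [-5] = [-1]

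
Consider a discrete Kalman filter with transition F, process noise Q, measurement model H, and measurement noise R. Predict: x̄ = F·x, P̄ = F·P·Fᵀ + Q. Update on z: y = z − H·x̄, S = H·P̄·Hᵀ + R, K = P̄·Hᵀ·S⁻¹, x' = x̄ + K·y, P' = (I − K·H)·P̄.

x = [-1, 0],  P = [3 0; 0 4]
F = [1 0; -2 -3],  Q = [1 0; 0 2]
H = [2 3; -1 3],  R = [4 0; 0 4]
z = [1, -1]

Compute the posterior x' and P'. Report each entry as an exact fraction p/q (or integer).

x̄ = F·x = [-1, 2]
P̄ = F·P·Fᵀ + Q = [4 -6; -6 50]
y = z − H·x̄ = [-3, -8]
S = H·P̄·Hᵀ + R = [398 424; 424 494]
K = P̄·Hᵀ·S⁻¹ = [1097/4209 -1129/4209; 169/1403 298/1403]
x' = x̄ + K·y = [1532/4209, -85/1403]
P' = (I − K·H)·P̄ = [2968/4209 -172/1403; -172/1403 340/1403]

x' = [1532/4209, -85/1403]
P' = [2968/4209 -172/1403; -172/1403 340/1403]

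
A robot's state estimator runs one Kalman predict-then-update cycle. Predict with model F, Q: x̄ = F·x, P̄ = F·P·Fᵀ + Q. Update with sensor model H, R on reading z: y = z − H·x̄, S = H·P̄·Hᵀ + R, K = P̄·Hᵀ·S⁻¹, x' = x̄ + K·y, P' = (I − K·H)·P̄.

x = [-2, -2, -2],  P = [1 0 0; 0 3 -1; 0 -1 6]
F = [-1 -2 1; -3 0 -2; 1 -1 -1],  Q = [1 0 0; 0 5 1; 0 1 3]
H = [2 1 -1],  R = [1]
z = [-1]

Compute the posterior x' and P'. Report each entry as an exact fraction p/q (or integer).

x̄ = F·x = [4, 10, 2]
P̄ = F·P·Fᵀ + Q = [24 -13 -2; -13 38 8; -2 8 11]
y = z − H·x̄ = [-17]
S = H·P̄·Hᵀ + R = [86]
K = P̄·Hᵀ·S⁻¹ = [37/86; 2/43; -7/86]
x' = x̄ + K·y = [-285/86, 396/43, 291/86]
P' = (I − K·H)·P̄ = [695/86 -633/43 87/86; -633/43 1626/43 358/43; 87/86 358/43 897/86]

x' = [-285/86, 396/43, 291/86]
P' = [695/86 -633/43 87/86; -633/43 1626/43 358/43; 87/86 358/43 897/86]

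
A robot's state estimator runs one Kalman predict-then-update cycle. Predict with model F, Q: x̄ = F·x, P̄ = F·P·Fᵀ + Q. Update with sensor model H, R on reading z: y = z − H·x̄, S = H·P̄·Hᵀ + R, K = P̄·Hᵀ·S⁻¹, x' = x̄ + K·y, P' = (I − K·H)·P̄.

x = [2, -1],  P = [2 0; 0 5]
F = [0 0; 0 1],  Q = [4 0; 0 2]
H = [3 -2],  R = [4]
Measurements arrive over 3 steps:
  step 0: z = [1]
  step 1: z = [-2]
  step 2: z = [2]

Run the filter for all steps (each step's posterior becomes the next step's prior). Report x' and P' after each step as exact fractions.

step 0: x̄ = F·x = [0, -1]
step 0: P̄ = F·P·Fᵀ + Q = [4 0; 0 7]
step 0: y = z − H·x̄ = [-1]
step 0: S = H·P̄·Hᵀ + R = [68]
step 0: K = P̄·Hᵀ·S⁻¹ = [3/17; -7/34]
step 0: x' = x̄ + K·y = [-3/17, -27/34]
step 0: P' = (I − K·H)·P̄ = [32/17 42/17; 42/17 70/17]
step 1: x̄ = F·x = [0, -27/34]
step 1: P̄ = F·P·Fᵀ + Q = [4 0; 0 104/17]
step 1: y = z − H·x̄ = [-61/17]
step 1: S = H·P̄·Hᵀ + R = [1096/17]
step 1: K = P̄·Hᵀ·S⁻¹ = [51/274; -26/137]
step 1: x' = x̄ + K·y = [-183/274, -31/274]
step 1: P' = (I − K·H)·P̄ = [242/137 312/137; 312/137 520/137]
step 2: x̄ = F·x = [0, -31/274]
step 2: P̄ = F·P·Fᵀ + Q = [4 0; 0 794/137]
step 2: y = z − H·x̄ = [243/137]
step 2: S = H·P̄·Hᵀ + R = [8656/137]
step 2: K = P̄·Hᵀ·S⁻¹ = [411/2164; -397/2164]
step 2: x' = x̄ + K·y = [729/2164, -949/2164]
step 2: P' = (I − K·H)·P̄ = [931/541 1191/541; 1191/541 1985/541]

step 0: x' = [-3/17, -27/34], P' = [32/17 42/17; 42/17 70/17]
step 1: x' = [-183/274, -31/274], P' = [242/137 312/137; 312/137 520/137]
step 2: x' = [729/2164, -949/2164], P' = [931/541 1191/541; 1191/541 1985/541]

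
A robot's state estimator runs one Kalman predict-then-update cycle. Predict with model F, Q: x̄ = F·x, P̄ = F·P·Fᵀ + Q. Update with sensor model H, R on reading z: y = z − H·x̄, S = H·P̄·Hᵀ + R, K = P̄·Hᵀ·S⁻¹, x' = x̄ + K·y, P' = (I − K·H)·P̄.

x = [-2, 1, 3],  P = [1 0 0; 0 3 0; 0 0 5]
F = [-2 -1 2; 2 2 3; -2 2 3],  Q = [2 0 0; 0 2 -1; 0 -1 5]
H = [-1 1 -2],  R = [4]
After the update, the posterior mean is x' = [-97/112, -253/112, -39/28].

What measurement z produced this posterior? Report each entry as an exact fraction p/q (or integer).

z = [2]

x̄ = F·x = [9, 7, 15]
P̄ = F·P·Fᵀ + Q = [29 20 28; 20 63 52; 28 52 66]
S = H·P̄·Hᵀ + R = [224]
K = P̄·Hᵀ·S⁻¹ = [-65/224; -61/224; -27/56]
x' − x̄ = [-1105/112, -1037/112, -459/28] = K·y
y = (KᵀK)⁻¹·Kᵀ·(x' − x̄) = [34]
z = y + H·x̄ = [34] + [-32] = [2]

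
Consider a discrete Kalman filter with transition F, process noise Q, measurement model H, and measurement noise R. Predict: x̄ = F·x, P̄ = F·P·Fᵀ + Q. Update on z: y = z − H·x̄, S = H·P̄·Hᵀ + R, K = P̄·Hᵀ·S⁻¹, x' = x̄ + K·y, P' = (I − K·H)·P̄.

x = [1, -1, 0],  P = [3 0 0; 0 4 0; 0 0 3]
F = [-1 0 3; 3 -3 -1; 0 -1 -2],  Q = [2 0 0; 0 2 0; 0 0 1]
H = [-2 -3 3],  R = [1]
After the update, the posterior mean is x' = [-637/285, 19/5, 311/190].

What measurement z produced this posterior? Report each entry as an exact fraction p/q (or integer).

x̄ = F·x = [-1, 6, 1]
P̄ = F·P·Fᵀ + Q = [32 -18 -18; -18 68 18; -18 18 17]
S = H·P̄·Hᵀ + R = [570]
K = P̄·Hᵀ·S⁻¹ = [-32/285; -1/5; 11/190]
x' − x̄ = [-352/285, -11/5, 121/190] = K·y
y = (KᵀK)⁻¹·Kᵀ·(x' − x̄) = [11]
z = y + H·x̄ = [11] + [-13] = [-2]

z = [-2]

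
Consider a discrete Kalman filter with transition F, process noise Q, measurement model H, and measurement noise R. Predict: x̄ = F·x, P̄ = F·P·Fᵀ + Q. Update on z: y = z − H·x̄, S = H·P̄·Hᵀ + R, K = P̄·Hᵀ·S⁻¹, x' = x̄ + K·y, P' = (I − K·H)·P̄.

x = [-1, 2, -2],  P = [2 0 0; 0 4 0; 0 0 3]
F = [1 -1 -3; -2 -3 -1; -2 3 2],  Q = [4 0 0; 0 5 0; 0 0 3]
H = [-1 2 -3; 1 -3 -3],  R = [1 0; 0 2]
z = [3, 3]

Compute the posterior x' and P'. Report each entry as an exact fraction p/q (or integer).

x' = [1015/179, 4460/1969, -2702/1969]
P' = [61643/3759 24508/3759 -4313/3759; 24508/3759 10193/3759 -18323/41349; -4313/3759 -18323/41349 6430/41349]

x̄ = F·x = [3, -2, 4]
P̄ = F·P·Fᵀ + Q = [37 17 -34; 17 52 -34; -34 -34 59]
y = z − H·x̄ = [22, 6]
S = H·P̄·Hᵀ + R = [913 165; 165 528]
K = P̄·Hᵀ·S⁻¹ = [104/1253 529/3759; 3209/13783 -5906/41349; -2831/13783 -5882/41349]
x' = x̄ + K·y = [1015/179, 4460/1969, -2702/1969]
P' = (I − K·H)·P̄ = [61643/3759 24508/3759 -4313/3759; 24508/3759 10193/3759 -18323/41349; -4313/3759 -18323/41349 6430/41349]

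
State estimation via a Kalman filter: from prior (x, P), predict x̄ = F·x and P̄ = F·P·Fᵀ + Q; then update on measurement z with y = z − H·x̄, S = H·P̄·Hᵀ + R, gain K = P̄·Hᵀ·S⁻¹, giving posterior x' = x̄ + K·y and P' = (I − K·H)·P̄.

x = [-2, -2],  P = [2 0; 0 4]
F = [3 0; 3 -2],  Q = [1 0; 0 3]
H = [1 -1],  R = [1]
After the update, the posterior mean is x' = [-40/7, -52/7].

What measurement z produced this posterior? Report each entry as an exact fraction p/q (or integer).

x̄ = F·x = [-6, -2]
P̄ = F·P·Fᵀ + Q = [19 18; 18 37]
S = H·P̄·Hᵀ + R = [21]
K = P̄·Hᵀ·S⁻¹ = [1/21; -19/21]
x' − x̄ = [2/7, -38/7] = K·y
y = (KᵀK)⁻¹·Kᵀ·(x' − x̄) = [6]
z = y + H·x̄ = [6] + [-4] = [2]

z = [2]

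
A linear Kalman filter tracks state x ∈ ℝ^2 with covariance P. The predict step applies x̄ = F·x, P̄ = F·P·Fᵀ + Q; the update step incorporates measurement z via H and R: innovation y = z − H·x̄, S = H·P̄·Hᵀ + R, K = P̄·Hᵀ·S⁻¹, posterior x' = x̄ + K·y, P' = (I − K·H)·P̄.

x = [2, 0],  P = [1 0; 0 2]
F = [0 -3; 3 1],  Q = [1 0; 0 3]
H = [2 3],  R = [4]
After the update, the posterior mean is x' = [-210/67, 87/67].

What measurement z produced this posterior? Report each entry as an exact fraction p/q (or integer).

z = [-3]

x̄ = F·x = [0, 6]
P̄ = F·P·Fᵀ + Q = [19 -6; -6 14]
S = H·P̄·Hᵀ + R = [134]
K = P̄·Hᵀ·S⁻¹ = [10/67; 15/67]
x' − x̄ = [-210/67, -315/67] = K·y
y = (KᵀK)⁻¹·Kᵀ·(x' − x̄) = [-21]
z = y + H·x̄ = [-21] + [18] = [-3]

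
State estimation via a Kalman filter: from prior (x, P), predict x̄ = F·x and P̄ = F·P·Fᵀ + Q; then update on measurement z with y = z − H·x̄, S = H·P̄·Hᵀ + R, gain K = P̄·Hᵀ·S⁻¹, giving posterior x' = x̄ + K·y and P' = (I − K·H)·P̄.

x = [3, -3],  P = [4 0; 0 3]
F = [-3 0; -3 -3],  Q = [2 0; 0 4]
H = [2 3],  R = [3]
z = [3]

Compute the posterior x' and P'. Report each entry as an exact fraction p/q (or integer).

x' = [-489/85, 819/170]
P' = [5682/595 -528/85; -528/85 743/170]

x̄ = F·x = [-9, 0]
P̄ = F·P·Fᵀ + Q = [38 36; 36 67]
y = z − H·x̄ = [21]
S = H·P̄·Hᵀ + R = [1190]
K = P̄·Hᵀ·S⁻¹ = [92/595; 39/170]
x' = x̄ + K·y = [-489/85, 819/170]
P' = (I − K·H)·P̄ = [5682/595 -528/85; -528/85 743/170]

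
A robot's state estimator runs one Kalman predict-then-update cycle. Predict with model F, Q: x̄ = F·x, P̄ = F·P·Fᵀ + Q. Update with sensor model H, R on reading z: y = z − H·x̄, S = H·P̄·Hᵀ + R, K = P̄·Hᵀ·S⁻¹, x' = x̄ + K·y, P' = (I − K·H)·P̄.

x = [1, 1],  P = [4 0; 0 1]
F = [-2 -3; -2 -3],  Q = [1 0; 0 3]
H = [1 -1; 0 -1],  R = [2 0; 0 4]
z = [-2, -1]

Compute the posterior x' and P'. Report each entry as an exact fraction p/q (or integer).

x̄ = F·x = [-5, -5]
P̄ = F·P·Fᵀ + Q = [26 25; 25 28]
y = z − H·x̄ = [-2, -6]
S = H·P̄·Hᵀ + R = [6 3; 3 32]
K = P̄·Hᵀ·S⁻¹ = [107/183 -51/61; -4/61 -53/61]
x' = x̄ + K·y = [-211/183, 21/61]
P' = (I − K·H)·P̄ = [826/183 204/61; 204/61 212/61]

x' = [-211/183, 21/61]
P' = [826/183 204/61; 204/61 212/61]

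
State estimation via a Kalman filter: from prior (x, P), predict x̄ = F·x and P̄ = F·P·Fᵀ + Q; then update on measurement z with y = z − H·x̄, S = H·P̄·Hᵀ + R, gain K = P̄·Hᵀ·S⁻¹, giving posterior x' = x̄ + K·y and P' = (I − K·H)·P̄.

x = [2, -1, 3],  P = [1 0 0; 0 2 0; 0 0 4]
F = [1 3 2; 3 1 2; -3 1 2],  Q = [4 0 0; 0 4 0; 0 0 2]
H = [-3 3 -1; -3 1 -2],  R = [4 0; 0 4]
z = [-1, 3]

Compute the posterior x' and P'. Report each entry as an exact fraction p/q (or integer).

x̄ = F·x = [5, 11, -1]
P̄ = F·P·Fᵀ + Q = [39 25 19; 25 31 9; 19 9 29]
y = z − H·x̄ = [-20, 5]
S = H·P̄·Hᵀ + R = [273 310; 310 544]
K = P̄·Hᵀ·S⁻¹ = [1779/13103 -4145/13103; 6029/13103 -4929/13103; 191/13103 -2662/13103]
x' = x̄ + K·y = [9210/13103, -1092/13103, -30233/13103]
P' = (I − K·H)·P̄ = [80686/13103 54574/13103 -85452/13103; 54574/13103 46334/13103 -48836/13103; -85452/13103 -48836/13103 109084/13103]

x' = [9210/13103, -1092/13103, -30233/13103]
P' = [80686/13103 54574/13103 -85452/13103; 54574/13103 46334/13103 -48836/13103; -85452/13103 -48836/13103 109084/13103]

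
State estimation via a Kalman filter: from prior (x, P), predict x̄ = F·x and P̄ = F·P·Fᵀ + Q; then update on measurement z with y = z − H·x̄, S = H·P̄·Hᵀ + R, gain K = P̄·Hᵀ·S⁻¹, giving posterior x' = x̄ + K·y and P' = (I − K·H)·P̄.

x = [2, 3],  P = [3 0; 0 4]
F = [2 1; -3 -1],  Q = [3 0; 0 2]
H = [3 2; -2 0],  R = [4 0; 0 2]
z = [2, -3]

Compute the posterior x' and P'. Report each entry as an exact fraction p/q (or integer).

x̄ = F·x = [7, -9]
P̄ = F·P·Fᵀ + Q = [19 -22; -22 33]
y = z − H·x̄ = [-1, 11]
S = H·P̄·Hᵀ + R = [43 -26; -26 78]
K = P̄·Hᵀ·S⁻¹ = [1/103 -648/1339; 44/103 946/1339]
x' = x̄ + K·y = [2232/1339, -2217/1339]
P' = (I − K·H)·P̄ = [648/1339 -946/1339; -946/1339 2563/1339]

x' = [2232/1339, -2217/1339]
P' = [648/1339 -946/1339; -946/1339 2563/1339]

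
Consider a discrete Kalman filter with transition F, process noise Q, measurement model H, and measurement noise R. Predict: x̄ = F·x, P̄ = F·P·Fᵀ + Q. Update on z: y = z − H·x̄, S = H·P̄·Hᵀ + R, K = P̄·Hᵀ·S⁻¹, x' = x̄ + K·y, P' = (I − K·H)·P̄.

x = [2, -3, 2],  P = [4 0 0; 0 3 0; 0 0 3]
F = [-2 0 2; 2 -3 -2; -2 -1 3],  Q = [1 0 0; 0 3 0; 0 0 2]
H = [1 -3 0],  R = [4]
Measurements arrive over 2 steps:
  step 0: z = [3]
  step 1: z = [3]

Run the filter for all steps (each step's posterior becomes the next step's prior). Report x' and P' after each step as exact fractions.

step 0: x̄ = F·x = [0, 9, 5]
step 0: P̄ = F·P·Fᵀ + Q = [29 -28 34; -28 58 -25; 34 -25 48]
step 0: y = z − H·x̄ = [30]
step 0: S = H·P̄·Hᵀ + R = [723]
step 0: K = P̄·Hᵀ·S⁻¹ = [113/723; -202/723; 109/723]
step 0: x' = x̄ + K·y = [1130/241, 149/241, 2295/241]
step 0: P' = (I − K·H)·P̄ = [8198/723 2582/723 12265/723; 2582/723 1130/723 3943/723; 12265/723 3943/723 22823/723]
step 1: x̄ = F·x = [2330/241, -2777/241, 4476/241]
step 1: P̄ = F·P·Fᵀ + Q = [26687/723 -34130/723 14786/241; -34130/723 54635/723 -20321/241; 14786/241 -20321/241 26755/241]
step 1: y = z − H·x̄ = [-9938/241]
step 1: S = H·P̄·Hᵀ + R = [726074/723]
step 1: K = P̄·Hᵀ·S⁻¹ = [129077/726074; -198035/726074; 227247/726074]
step 1: x' = x̄ + K·y = [848517/363037, -100074/363037, 2057109/363037]
step 1: P' = (I − K·H)·P̄ = [3756383/726074 1080025/726074 3976251/726074; 1080025/726074 624055/726074 1022421/726074; 3976251/726074 1022421/726074 9179987/726074]

step 0: x' = [1130/241, 149/241, 2295/241], P' = [8198/723 2582/723 12265/723; 2582/723 1130/723 3943/723; 12265/723 3943/723 22823/723]
step 1: x' = [848517/363037, -100074/363037, 2057109/363037], P' = [3756383/726074 1080025/726074 3976251/726074; 1080025/726074 624055/726074 1022421/726074; 3976251/726074 1022421/726074 9179987/726074]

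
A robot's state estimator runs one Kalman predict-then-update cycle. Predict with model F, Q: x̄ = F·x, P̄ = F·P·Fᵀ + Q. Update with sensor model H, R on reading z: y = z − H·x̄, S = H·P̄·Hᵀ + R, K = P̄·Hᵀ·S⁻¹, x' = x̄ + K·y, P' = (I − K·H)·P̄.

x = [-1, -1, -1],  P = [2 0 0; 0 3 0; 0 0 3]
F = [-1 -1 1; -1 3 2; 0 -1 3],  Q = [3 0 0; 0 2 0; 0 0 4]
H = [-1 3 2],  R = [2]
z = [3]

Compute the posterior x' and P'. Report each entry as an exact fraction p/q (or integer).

x̄ = F·x = [1, -4, -2]
P̄ = F·P·Fᵀ + Q = [11 -1 12; -1 43 9; 12 9 34]
y = z − H·x̄ = [20]
S = H·P̄·Hᵀ + R = [602]
K = P̄·Hᵀ·S⁻¹ = [5/301; 74/301; 83/602]
x' = x̄ + K·y = [401/301, 276/301, 228/301]
P' = (I − K·H)·P̄ = [3261/301 -1041/301 3197/301; -1041/301 1991/301 -3433/301; 3197/301 -3433/301 13579/602]

x' = [401/301, 276/301, 228/301]
P' = [3261/301 -1041/301 3197/301; -1041/301 1991/301 -3433/301; 3197/301 -3433/301 13579/602]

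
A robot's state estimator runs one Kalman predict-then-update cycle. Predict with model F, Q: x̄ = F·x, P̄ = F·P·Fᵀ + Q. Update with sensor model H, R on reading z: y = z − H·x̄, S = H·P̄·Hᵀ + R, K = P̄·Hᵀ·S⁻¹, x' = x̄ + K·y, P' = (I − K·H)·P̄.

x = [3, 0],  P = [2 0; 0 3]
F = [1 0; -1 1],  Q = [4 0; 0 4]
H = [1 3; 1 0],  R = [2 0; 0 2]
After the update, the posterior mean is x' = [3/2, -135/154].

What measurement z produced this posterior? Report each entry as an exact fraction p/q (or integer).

z = [-1, 1]

x̄ = F·x = [3, -3]
P̄ = F·P·Fᵀ + Q = [6 -2; -2 9]
S = H·P̄·Hᵀ + R = [77 0; 0 8]
K = P̄·Hᵀ·S⁻¹ = [0 3/4; 25/77 -1/4]
x' − x̄ = [-3/2, 327/154] = K·y
y = (KᵀK)⁻¹·Kᵀ·(x' − x̄) = [5, -2]
z = y + H·x̄ = [5, -2] + [-6, 3] = [-1, 1]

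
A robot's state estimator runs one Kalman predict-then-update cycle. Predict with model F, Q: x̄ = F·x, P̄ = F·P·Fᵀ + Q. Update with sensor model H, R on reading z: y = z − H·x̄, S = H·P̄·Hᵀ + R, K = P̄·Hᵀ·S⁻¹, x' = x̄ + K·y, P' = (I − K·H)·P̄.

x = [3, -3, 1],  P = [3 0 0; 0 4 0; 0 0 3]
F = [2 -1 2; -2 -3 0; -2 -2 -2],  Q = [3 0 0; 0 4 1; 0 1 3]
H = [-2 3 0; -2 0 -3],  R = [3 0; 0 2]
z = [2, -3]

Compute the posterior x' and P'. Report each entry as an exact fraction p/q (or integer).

x' = [36097/9797, 29718/9797, -13447/9797]
P' = [578523/48985 373596/48985 -376602/48985; 373596/48985 514349/97970 -242909/48985; -376602/48985 -242909/48985 255768/48985]

x̄ = F·x = [11, 3, -2]
P̄ = F·P·Fᵀ + Q = [31 0 -16; 0 52 37; -16 37 43]
y = z − H·x̄ = [15, 13]
S = H·P̄·Hᵀ + R = [595 -305; -305 321]
K = P̄·Hᵀ·S⁻¹ = [-12086/48985 -2724/9797; 16221/97970 -3693/19594; 8159/48985 -1410/9797]
x' = x̄ + K·y = [36097/9797, 29718/9797, -13447/9797]
P' = (I − K·H)·P̄ = [578523/48985 373596/48985 -376602/48985; 373596/48985 514349/97970 -242909/48985; -376602/48985 -242909/48985 255768/48985]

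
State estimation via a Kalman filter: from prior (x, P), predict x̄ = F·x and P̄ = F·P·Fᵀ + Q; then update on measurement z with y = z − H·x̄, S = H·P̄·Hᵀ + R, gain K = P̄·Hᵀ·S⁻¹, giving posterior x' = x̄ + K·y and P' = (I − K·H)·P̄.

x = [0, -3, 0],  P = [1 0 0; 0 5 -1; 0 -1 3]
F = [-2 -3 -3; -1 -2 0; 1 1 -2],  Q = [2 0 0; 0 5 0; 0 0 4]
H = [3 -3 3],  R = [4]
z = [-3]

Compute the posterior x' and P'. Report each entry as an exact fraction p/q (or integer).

x' = [3357/389, 4803/778, -2685/778]
P' = [18732/389 12274/389 -6394/389; 12274/389 18203/778 -6405/778; -6394/389 -6405/778 6539/778]

x̄ = F·x = [9, 6, -3]
P̄ = F·P·Fᵀ + Q = [60 26 -2; 26 26 -15; -2 -15 26]
y = z − H·x̄ = [-3]
S = H·P̄·Hᵀ + R = [778]
K = P̄·Hᵀ·S⁻¹ = [48/389; -45/778; 117/778]
x' = x̄ + K·y = [3357/389, 4803/778, -2685/778]
P' = (I − K·H)·P̄ = [18732/389 12274/389 -6394/389; 12274/389 18203/778 -6405/778; -6394/389 -6405/778 6539/778]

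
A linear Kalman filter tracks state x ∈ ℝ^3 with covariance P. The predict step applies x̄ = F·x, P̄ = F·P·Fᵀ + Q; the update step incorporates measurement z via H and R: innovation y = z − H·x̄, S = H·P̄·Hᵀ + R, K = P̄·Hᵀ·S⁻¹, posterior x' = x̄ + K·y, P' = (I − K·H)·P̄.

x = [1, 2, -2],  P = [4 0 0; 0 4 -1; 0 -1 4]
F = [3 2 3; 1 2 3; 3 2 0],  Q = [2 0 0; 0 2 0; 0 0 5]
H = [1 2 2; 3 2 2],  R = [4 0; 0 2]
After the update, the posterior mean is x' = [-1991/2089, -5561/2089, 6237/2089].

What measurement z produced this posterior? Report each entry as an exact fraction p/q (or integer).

x̄ = F·x = [1, -1, 7]
P̄ = F·P·Fᵀ + Q = [78 52 46; 52 46 22; 46 22 57]
S = H·P̄·Hᵀ + R = [1062 1606; 1606 2468]
K = P̄·Hᵀ·S⁻¹ = [-3587/10445 4154/10445; -1242/10445 2044/10445; 7024/10445 -3318/10445]
x' − x̄ = [-4080/2089, -3472/2089, -8386/2089] = K·y
y = (KᵀK)⁻¹·Kᵀ·(x' − x̄) = [-14, -17]
z = y + H·x̄ = [-14, -17] + [13, 15] = [-1, -2]

z = [-1, -2]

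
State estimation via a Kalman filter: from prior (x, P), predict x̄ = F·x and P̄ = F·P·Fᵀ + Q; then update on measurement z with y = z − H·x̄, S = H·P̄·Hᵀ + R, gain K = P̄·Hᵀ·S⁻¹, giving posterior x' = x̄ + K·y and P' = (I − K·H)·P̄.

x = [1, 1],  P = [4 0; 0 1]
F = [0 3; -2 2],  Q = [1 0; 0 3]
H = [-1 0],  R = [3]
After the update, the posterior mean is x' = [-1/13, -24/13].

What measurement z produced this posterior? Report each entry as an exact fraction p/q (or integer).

z = [1]

x̄ = F·x = [3, 0]
P̄ = F·P·Fᵀ + Q = [10 6; 6 23]
S = H·P̄·Hᵀ + R = [13]
K = P̄·Hᵀ·S⁻¹ = [-10/13; -6/13]
x' − x̄ = [-40/13, -24/13] = K·y
y = (KᵀK)⁻¹·Kᵀ·(x' − x̄) = [4]
z = y + H·x̄ = [4] + [-3] = [1]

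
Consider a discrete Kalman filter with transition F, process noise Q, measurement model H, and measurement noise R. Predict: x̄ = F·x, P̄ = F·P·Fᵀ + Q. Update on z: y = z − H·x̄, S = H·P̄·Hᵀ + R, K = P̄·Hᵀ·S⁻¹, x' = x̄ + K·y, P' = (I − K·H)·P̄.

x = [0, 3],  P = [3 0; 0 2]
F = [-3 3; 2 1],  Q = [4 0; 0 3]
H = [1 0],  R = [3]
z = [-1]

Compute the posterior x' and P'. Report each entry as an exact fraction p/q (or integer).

x' = [-11/26, 69/13]
P' = [147/52 -9/13; -9/13 185/13]

x̄ = F·x = [9, 3]
P̄ = F·P·Fᵀ + Q = [49 -12; -12 17]
y = z − H·x̄ = [-10]
S = H·P̄·Hᵀ + R = [52]
K = P̄·Hᵀ·S⁻¹ = [49/52; -3/13]
x' = x̄ + K·y = [-11/26, 69/13]
P' = (I − K·H)·P̄ = [147/52 -9/13; -9/13 185/13]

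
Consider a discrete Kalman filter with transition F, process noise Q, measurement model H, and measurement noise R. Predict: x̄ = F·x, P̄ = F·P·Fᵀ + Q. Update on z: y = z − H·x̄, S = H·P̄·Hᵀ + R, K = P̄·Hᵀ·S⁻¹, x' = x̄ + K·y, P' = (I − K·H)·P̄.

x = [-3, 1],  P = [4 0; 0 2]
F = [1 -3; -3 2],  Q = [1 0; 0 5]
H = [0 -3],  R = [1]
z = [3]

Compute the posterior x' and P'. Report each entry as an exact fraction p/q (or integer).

x̄ = F·x = [-6, 11]
P̄ = F·P·Fᵀ + Q = [23 -24; -24 49]
y = z − H·x̄ = [36]
S = H·P̄·Hᵀ + R = [442]
K = P̄·Hᵀ·S⁻¹ = [36/221; -147/442]
x' = x̄ + K·y = [-30/221, -215/221]
P' = (I − K·H)·P̄ = [2491/221 -12/221; -12/221 49/442]

x' = [-30/221, -215/221]
P' = [2491/221 -12/221; -12/221 49/442]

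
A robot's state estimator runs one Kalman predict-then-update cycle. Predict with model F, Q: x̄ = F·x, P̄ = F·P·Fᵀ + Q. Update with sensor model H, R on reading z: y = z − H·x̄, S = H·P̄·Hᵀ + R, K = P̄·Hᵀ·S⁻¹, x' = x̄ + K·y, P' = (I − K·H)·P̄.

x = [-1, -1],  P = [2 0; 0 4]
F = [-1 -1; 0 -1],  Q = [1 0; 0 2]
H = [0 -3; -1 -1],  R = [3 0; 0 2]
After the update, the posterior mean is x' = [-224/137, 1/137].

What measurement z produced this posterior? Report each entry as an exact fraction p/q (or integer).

z = [-1, 3]

x̄ = F·x = [2, 1]
P̄ = F·P·Fᵀ + Q = [7 4; 4 6]
S = H·P̄·Hᵀ + R = [57 30; 30 23]
K = P̄·Hᵀ·S⁻¹ = [18/137 -89/137; -38/137 -10/137]
x' − x̄ = [-498/137, -136/137] = K·y
y = (KᵀK)⁻¹·Kᵀ·(x' − x̄) = [2, 6]
z = y + H·x̄ = [2, 6] + [-3, -3] = [-1, 3]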